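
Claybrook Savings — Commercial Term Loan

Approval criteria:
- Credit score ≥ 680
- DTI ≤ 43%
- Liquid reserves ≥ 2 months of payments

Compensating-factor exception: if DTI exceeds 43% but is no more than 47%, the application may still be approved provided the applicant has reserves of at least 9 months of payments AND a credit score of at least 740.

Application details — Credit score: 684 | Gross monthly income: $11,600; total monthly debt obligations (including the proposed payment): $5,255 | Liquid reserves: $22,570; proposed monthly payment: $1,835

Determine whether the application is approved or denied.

Credit score 684 ≥ 680 (meets base)
DTI = 5,255/11,600 = 45.3% > 43% — standard DTI limit exceeded.
Reserves: 22,570 ÷ 1,835 = 12.3 months (meets 2-month minimum)
DTI 45.3% is within the 43%–47% exception band; checking compensating factors.
Override check — reserves: 12.3 mo (ok); score: 684 (below 740).
Compensating-factor requirement not fully met.

Denied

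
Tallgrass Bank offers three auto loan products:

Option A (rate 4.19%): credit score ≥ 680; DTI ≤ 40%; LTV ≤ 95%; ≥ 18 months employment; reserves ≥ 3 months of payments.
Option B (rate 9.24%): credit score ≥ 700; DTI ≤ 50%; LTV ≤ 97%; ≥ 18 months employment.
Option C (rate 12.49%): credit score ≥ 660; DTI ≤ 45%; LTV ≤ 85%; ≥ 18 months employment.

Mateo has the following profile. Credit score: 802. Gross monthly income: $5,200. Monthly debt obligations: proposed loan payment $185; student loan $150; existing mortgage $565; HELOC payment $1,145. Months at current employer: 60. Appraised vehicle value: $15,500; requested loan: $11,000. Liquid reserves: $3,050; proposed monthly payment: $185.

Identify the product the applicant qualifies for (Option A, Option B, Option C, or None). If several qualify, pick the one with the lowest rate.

Total debts = (185 + 150 + 565 + 1,145) = 2,045; DTI = 2,045/5,200 = 39.3%.
LTV = 11,000/15,500 = 71%.
Reserves = 3,050/185 = 16.5 months.
Option A: score 802 ≥ 680; DTI 39.3% ≤ 40%; LTV 71% ≤ 95%; employment 60 ≥ 18 mo; reserves 16.5 ≥ 3 mo → qualifies.
Option B: score 802 ≥ 700; DTI 39.3% ≤ 50%; LTV 71% ≤ 97%; employment 60 ≥ 18 mo → qualifies.
Option C: score 802 ≥ 660; DTI 39.3% ≤ 45%; LTV 71% ≤ 85%; employment 60 ≥ 18 mo → qualifies.
Qualifying: Option A, Option B, Option C. Lowest rate is 4.19% → Option A.

Option A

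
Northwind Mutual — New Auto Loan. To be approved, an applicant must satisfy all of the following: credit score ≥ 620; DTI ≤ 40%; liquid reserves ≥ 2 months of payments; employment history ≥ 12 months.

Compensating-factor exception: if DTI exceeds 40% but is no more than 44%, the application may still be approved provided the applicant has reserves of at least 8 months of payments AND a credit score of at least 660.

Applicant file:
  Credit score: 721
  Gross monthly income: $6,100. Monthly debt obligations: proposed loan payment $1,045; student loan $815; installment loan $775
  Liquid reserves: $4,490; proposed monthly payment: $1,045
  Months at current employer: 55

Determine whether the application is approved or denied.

Credit score 721 ≥ 620 (meets base)
Total debts = (1,045 + 815 + 775) = 2,635. DTI = 2,635/6,100 = 43.2% > 40% — standard DTI limit exceeded.
Liquid reserves cover 4,490/1,045 = 4.3 months — ≥ 2 required
Employment 55 ≥ 12 months
43.2% falls in the override range (40%–44%), so the compensating-factor test applies.
Reserves 4.3 < 8 months; credit score 721 ≥ 660.
Override conditions not both satisfied; exception does not apply.

Denied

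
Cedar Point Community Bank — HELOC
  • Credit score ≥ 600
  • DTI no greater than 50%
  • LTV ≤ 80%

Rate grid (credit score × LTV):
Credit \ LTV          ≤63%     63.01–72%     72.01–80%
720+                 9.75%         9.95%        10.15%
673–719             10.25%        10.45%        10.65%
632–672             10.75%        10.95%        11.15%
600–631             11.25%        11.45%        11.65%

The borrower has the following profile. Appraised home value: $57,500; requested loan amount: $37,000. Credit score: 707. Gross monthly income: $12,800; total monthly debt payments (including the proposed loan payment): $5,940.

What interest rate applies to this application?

10.45%

Credit score 707 ≥ 600; Debt-to-income = 5,940/12,800 = 46.4% — meets 50% limit
LTV = 37,000/57,500 = 64.3% ≤ 80%
Score 707 is in the 673–719 band; LTV 64.3% is in the 63.01–72% band → 10.45%.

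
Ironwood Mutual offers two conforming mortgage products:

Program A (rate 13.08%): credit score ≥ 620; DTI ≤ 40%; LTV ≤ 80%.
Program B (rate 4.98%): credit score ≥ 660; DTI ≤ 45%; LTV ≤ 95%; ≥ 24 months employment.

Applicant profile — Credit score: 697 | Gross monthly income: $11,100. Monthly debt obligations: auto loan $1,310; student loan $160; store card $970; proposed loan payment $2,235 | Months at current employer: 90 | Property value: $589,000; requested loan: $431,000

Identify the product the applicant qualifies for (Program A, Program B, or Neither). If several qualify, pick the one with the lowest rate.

Total debts = (1,310 + 160 + 970 + 2,235) = 4,675; DTI = 4,675/11,100 = 42.1%.
LTV = 431,000/589,000 = 73.2%.
Program A: score 697 ≥ 620; DTI 42.1% > 40%; LTV 73.2% ≤ 80% → does not qualify.
Program B: score 697 ≥ 660; DTI 42.1% ≤ 45%; LTV 73.2% ≤ 95%; employment 90 ≥ 24 mo → qualifies.

Program B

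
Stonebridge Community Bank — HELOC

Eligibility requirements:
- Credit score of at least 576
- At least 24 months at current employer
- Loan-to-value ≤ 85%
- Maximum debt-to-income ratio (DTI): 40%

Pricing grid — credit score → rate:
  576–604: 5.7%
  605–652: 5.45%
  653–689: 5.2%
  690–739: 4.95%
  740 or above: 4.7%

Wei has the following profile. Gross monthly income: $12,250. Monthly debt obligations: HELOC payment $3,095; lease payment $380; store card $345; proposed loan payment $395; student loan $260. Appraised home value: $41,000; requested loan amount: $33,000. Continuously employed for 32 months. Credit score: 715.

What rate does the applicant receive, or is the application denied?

Approved at 4.95%

Credit score 715 ≥ 576 (meets minimum)
LTV: 33,000 ÷ 41,000 = 80.5%, within 85% cap
Employment 32 ≥ 24 months
Total monthly debts = (3,095 + 380 + 345 + 395 + 260) = 4,475. Debt-to-income = 4,475/12,250 = 36.5% — meets 40% limit
All requirements met. Score 715 falls in the 690–739 tier → 4.95%.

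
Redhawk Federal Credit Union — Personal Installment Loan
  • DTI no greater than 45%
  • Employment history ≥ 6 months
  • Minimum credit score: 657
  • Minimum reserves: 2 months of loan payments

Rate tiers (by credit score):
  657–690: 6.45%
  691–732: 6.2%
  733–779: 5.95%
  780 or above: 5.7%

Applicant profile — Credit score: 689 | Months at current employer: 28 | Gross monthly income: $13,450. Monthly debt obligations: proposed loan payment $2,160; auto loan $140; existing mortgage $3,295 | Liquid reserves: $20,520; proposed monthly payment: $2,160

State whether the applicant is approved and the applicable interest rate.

Approved at 6.45%

Credit score 689 ≥ 657 (meets minimum)
Employment 28 ≥ 6 months
Liquid reserves cover 20,520/2,160 = 9.5 months — ≥ 2 required
Total monthly debts = (2,160 + 140 + 3,295) = 5,595. DTI: 5,595 ÷ 13,450 = 41.6%, within the 45% cap
All requirements met. Score 689 falls in the 657–690 tier → 6.45%.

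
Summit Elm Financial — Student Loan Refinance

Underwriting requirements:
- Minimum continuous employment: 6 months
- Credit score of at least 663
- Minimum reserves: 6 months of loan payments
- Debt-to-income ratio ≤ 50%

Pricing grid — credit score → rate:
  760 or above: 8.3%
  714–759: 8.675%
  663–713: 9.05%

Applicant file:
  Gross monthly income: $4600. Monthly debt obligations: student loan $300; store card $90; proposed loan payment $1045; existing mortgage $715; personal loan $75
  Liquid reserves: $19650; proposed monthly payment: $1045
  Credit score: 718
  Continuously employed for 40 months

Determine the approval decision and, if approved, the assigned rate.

Credit score 718 ≥ 663 (meets minimum)
Reserves = 19,650/1,045 = 18.8 months ≥ 6
Employment 40 ≥ 6 months
Total monthly debts = (300 + 90 + 1,045 + 715 + 75) = 2,225. Debt-to-income = 2,225/4,600 = 48.4% — meets 50% limit
All requirements met. Score 718 falls in the 714–759 tier → 8.675%.

Approved at 8.675%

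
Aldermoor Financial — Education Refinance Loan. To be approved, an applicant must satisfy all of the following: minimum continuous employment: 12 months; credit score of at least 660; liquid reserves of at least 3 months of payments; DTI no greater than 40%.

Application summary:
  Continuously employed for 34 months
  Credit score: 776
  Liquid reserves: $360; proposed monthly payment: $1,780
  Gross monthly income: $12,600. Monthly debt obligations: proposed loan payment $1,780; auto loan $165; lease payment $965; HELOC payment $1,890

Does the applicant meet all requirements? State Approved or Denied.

Denied

Employment 34 ≥ 12 months
Credit score 776 ≥ 660 (meets)
Reserves: 360 ÷ 1,780 = 0.2 months (below 3-month minimum)
Total monthly debts = (1,780 + 165 + 965 + 1,890) = 4,800. DTI: 4,800 ÷ 12,600 = 38.1%, within the 40% cap
Fails on reserves.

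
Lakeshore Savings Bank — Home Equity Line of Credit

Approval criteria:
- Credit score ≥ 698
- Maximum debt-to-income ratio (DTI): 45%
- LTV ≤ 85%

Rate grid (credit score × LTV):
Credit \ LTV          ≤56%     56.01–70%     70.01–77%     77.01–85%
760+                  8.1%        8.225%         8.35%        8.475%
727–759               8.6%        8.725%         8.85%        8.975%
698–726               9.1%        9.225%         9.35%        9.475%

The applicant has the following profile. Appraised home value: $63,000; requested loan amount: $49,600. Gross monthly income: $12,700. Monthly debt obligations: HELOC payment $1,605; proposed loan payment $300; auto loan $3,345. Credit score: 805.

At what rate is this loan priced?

Credit score 805 ≥ 698; Total monthly debts = (1,605 + 300 + 3,345) = 5,250. Debt-to-income = 5,250/12,700 = 41.3% — meets 45% limit
LTV = 49,600/63,000 = 78.7% ≤ 85%
Credit 805 → row 760+; LTV 78.7% → column 77.01–85%. Grid cell → 8.475%.

8.475%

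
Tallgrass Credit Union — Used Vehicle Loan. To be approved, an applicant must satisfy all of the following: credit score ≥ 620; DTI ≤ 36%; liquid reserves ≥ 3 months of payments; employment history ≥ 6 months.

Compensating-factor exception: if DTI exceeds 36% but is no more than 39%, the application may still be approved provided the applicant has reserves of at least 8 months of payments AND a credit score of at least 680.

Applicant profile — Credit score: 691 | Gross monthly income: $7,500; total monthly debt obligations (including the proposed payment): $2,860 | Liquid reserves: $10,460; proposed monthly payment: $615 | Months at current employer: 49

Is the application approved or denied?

Approved

Credit score 691 ≥ 620 (meets base)
DTI: 2,860 ÷ 7,500 = 38.1%, over the 36% base limit.
Liquid reserves cover 10,460/615 = 17.0 months — ≥ 3 required
Employment 49 ≥ 6 months
DTI 38.1% is within the 36%–39% exception band; checking compensating factors.
Reserves 17.0 ≥ 8 months; credit score 691 ≥ 680.
Both override conditions satisfied; DTI exception granted.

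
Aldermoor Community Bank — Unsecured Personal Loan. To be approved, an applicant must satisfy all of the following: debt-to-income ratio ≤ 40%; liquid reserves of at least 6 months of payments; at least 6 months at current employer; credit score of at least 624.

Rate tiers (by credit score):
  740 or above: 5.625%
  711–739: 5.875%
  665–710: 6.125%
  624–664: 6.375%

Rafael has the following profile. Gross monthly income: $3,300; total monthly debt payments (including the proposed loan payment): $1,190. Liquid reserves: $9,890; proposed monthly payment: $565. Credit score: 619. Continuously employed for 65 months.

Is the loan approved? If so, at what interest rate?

Denied

Credit score 619 < 624 (below minimum)
Employment 65 ≥ 6 months
Debt-to-income = 1,190/3,300 = 36.1% — meets 40% limit
Reserves: 9,890 ÷ 565 = 17.5 months (meets 6-month minimum)
Not all requirements met → denied.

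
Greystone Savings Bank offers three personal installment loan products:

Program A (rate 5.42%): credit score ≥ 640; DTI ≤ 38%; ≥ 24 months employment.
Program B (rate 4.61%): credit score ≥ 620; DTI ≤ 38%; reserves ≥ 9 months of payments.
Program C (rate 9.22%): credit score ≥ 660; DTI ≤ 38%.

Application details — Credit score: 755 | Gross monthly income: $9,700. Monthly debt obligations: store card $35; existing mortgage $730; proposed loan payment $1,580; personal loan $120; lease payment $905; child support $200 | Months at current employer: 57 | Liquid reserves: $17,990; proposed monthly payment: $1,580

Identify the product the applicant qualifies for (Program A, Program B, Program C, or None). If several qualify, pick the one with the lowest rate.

Program B

Total debts = (35 + 730 + 1,580 + 120 + 905 + 200) = 3,570; DTI = 3,570/9,700 = 36.8%.
Reserves = 17,990/1,580 = 11.4 months.
Program A: score 755 ≥ 640; DTI 36.8% ≤ 38%; employment 57 ≥ 24 mo → qualifies.
Program B: score 755 ≥ 620; DTI 36.8% ≤ 38%; reserves 11.4 ≥ 9 mo → qualifies.
Program C: score 755 ≥ 660; DTI 36.8% ≤ 38% → qualifies.
Qualifying: Program A, Program B, Program C. Lowest rate is 4.61% → Program B.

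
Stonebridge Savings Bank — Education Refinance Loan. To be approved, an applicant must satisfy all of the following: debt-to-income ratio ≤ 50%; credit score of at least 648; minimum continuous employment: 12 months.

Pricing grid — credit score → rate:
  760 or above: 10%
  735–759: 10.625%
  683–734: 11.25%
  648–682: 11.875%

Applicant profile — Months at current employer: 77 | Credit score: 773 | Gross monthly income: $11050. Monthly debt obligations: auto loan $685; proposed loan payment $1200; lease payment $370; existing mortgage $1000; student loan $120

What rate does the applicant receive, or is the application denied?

Credit score 773 ≥ 648 (meets minimum)
Employment 77 ≥ 12 months
Total monthly debts = (685 + 1,200 + 370 + 1,000 + 120) = 3,375. DTI = 3,375/11,050 = 30.5% ≤ 50%
All requirements met. Score 773 falls in the 760 or above tier → 10%.

Approved at 10%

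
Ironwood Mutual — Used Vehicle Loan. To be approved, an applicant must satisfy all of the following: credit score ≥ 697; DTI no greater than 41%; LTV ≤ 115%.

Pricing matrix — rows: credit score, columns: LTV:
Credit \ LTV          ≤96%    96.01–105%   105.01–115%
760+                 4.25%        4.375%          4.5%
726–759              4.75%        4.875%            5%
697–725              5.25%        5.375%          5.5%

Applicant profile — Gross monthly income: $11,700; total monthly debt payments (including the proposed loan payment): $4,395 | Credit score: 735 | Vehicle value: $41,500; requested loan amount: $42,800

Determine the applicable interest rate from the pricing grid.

4.875%

Credit score 735 ≥ 697; DTI = 4,395/11,700 = 37.6% ≤ 41%
LTV: 42,800 ÷ 41,500 = 103.1%, within 115% cap
Credit 735 → row 726–759; LTV 103.1% → column 96.01–105%. Grid cell → 4.875%.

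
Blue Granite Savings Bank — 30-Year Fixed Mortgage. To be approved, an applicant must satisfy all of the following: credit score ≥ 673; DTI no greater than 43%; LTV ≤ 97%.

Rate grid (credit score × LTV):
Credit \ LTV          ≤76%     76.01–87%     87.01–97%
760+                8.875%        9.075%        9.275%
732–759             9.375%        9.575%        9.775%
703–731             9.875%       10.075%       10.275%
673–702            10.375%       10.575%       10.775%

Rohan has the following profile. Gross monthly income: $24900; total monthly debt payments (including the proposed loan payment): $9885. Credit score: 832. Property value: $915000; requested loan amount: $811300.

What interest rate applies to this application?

Credit score 832 ≥ 673; DTI = 9,885/24,900 = 39.7% ≤ 43%
Loan-to-value = 811,300/915,000 = 88.7% — pass (97% max)
Credit 832 → row 760+; LTV 88.7% → column 87.01–97%. Grid cell → 9.275%.

9.275%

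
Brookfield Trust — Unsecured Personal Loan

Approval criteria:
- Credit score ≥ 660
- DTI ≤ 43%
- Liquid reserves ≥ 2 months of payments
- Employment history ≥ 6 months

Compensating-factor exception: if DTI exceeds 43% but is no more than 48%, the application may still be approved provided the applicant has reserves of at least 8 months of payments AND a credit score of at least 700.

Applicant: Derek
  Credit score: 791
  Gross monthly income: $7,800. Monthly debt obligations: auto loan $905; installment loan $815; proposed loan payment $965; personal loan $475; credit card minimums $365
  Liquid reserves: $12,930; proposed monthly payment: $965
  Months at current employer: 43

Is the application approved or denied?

Approved

Credit score 791 ≥ 660 (meets base)
Total debts = (905 + 815 + 965 + 475 + 365) = 3,525. DTI = 3,525/7,800 = 45.2% > 43% — standard DTI limit exceeded.
Reserves = 12,930/965 = 13.4 months ≥ 2
Employment 43 ≥ 6 months
DTI 45.2% is within the 43%–48% exception band; checking compensating factors.
Override check — reserves: 13.4 mo (ok); score: 791 (ok).
Both override conditions satisfied; DTI exception granted.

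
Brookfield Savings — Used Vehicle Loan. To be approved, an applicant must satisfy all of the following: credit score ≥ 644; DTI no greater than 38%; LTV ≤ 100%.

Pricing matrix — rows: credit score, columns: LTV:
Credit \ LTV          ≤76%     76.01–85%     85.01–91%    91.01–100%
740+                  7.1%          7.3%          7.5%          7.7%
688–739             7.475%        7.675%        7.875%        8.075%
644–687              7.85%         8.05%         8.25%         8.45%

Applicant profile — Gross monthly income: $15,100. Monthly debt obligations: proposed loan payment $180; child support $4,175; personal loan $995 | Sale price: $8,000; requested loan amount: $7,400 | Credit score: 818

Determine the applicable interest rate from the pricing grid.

Credit score 818 ≥ 644; Total monthly debts = (180 + 4,175 + 995) = 5,350. Debt-to-income = 5,350/15,100 = 35.4% — meets 38% limit
Loan-to-value = 7,400/8,000 = 92.5% — pass (100% max)
Score 818 is in the 740+ band; LTV 92.5% is in the 91.01–100% band → 7.7%.

7.7%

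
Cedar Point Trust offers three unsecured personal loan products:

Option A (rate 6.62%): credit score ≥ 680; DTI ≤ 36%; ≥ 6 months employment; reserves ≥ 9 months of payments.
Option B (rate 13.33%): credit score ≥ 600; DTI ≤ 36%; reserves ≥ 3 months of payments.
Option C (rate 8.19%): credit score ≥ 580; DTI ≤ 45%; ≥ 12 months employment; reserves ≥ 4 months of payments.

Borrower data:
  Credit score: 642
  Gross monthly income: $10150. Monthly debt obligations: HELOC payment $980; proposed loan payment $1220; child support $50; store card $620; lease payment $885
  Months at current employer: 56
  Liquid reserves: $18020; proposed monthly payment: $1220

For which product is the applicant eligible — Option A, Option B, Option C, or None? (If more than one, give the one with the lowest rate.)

Option C

Total debts = (980 + 1,220 + 50 + 620 + 885) = 3,755; DTI = 3,755/10,150 = 37%.
Reserves = 18,020/1,220 = 14.8 months.
Option A: score 642 < 680; DTI 37% > 36%; employment 56 ≥ 6 mo; reserves 14.8 ≥ 9 mo → does not qualify.
Option B: score 642 ≥ 600; DTI 37% > 36%; reserves 14.8 ≥ 3 mo → does not qualify.
Option C: score 642 ≥ 580; DTI 37% ≤ 45%; employment 56 ≥ 12 mo; reserves 14.8 ≥ 4 mo → qualifies.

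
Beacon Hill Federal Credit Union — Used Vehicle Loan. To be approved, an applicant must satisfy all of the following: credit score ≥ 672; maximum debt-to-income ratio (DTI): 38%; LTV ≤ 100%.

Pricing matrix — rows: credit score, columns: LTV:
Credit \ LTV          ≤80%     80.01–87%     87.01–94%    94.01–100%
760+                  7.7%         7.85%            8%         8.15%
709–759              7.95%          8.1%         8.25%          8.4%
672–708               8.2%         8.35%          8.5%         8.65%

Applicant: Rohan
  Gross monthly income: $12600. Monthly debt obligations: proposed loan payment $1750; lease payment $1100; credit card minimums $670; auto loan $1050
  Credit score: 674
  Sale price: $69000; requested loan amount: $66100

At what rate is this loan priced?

8.65%

Credit score 674 ≥ 672; Total monthly debts = (1,750 + 1,100 + 670 + 1,050) = 4,570. DTI = 4,570/12,600 = 36.3% ≤ 38%
LTV = 66,100/69,000 = 95.8% ≤ 100%
Credit 674 → row 672–708; LTV 95.8% → column 94.01–100%. Grid cell → 8.65%.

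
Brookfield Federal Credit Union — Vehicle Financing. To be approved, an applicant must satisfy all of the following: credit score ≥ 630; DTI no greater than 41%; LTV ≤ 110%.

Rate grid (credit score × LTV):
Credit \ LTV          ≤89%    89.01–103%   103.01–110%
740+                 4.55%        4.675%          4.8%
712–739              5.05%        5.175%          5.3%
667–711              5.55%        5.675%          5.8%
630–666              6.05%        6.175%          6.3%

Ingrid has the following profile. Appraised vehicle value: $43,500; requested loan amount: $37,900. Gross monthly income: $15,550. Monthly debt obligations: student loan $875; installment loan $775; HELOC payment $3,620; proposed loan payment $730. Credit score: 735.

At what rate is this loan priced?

Credit score 735 ≥ 630; Total monthly debts = (875 + 775 + 3,620 + 730) = 6,000. DTI = 6,000/15,550 = 38.6% ≤ 41%
LTV: 37,900 ÷ 43,500 = 87.1%, within 110% cap
Row: 735 falls in 712–739. Column: 87.1% falls in ≤89%. Rate = 5.05%.

5.05%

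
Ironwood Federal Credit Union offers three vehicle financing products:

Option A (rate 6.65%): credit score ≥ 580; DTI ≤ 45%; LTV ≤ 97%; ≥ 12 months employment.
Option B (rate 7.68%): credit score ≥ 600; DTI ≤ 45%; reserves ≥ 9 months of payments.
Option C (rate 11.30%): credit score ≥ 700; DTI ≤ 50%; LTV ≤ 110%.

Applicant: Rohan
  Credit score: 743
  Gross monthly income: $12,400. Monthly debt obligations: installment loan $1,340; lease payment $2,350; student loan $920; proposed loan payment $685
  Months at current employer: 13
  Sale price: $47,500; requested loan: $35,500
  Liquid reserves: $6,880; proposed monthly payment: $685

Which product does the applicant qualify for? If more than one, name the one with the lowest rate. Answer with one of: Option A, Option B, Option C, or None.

Option A

Total debts = (1,340 + 2,350 + 920 + 685) = 5,295; DTI = 5,295/12,400 = 42.7%.
LTV = 35,500/47,500 = 74.7%.
Reserves = 6,880/685 = 10.0 months.
Option A: score 743 ≥ 580; DTI 42.7% ≤ 45%; LTV 74.7% ≤ 97%; employment 13 ≥ 12 mo → qualifies.
Option B: score 743 ≥ 600; DTI 42.7% ≤ 45%; reserves 10.0 ≥ 9 mo → qualifies.
Option C: score 743 ≥ 700; DTI 42.7% ≤ 50%; LTV 74.7% ≤ 110% → qualifies.
Qualifying: Option A, Option B, Option C. Lowest rate is 6.65% → Option A.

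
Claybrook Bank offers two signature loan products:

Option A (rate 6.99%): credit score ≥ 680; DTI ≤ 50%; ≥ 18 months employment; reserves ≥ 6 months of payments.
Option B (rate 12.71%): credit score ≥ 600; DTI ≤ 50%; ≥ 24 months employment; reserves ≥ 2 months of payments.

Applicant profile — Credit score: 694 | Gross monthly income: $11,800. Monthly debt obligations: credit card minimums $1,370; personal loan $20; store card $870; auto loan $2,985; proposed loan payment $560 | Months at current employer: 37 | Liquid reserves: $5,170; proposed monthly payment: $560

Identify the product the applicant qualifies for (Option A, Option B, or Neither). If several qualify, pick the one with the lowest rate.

Option A

Total debts = (1,370 + 20 + 870 + 2,985 + 560) = 5,805; DTI = 5,805/11,800 = 49.2%.
Reserves = 5,170/560 = 9.2 months.
Option A: score 694 ≥ 680; DTI 49.2% ≤ 50%; employment 37 ≥ 18 mo; reserves 9.2 ≥ 6 mo → qualifies.
Option B: score 694 ≥ 600; DTI 49.2% ≤ 50%; employment 37 ≥ 24 mo; reserves 9.2 ≥ 2 mo → qualifies.
Qualifying: Option A, Option B. Lowest rate is 6.99% → Option A.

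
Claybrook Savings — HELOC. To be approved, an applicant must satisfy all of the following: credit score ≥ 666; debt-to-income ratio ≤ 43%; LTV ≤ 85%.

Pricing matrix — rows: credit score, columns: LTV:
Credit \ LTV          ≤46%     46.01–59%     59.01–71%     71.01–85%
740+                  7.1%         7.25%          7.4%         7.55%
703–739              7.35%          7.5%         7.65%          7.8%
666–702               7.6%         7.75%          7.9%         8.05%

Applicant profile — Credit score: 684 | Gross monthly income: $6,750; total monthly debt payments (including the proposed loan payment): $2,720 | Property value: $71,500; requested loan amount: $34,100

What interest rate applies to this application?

Credit score 684 ≥ 666; DTI = 2,720/6,750 = 40.3% ≤ 43%
LTV = 34,100/71,500 = 47.7% ≤ 85%
Credit 684 → row 666–702; LTV 47.7% → column 46.01–59%. Grid cell → 7.75%.

7.75%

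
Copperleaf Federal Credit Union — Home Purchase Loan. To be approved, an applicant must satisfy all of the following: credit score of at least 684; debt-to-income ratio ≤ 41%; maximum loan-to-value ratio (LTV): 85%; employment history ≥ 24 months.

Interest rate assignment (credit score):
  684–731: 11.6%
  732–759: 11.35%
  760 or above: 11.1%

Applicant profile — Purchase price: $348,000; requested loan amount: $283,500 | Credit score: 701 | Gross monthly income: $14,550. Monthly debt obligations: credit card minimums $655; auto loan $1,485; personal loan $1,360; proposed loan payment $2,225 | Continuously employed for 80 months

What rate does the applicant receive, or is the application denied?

Credit score 701 ≥ 684 (meets minimum)
Employment 80 ≥ 24 months
LTV: 283,500 ÷ 348,000 = 81.5%, within 85% cap
Total monthly debts = (655 + 1,485 + 1,360 + 2,225) = 5,725. Debt-to-income = 5,725/14,550 = 39.3% — meets 41% limit
All requirements met. Score 701 falls in the 684–731 tier → 11.6%.

Approved at 11.6%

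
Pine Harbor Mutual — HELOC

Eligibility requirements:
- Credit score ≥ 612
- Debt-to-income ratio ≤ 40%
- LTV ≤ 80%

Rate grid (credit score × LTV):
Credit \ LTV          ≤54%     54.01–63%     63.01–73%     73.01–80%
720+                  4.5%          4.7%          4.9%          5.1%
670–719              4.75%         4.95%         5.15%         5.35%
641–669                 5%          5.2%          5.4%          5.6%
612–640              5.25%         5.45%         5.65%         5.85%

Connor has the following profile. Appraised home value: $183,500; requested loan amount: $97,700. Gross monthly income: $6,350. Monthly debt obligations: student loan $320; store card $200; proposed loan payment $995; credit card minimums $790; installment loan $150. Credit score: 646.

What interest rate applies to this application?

5%

Credit score 646 ≥ 612; Total monthly debts = (320 + 200 + 995 + 790 + 150) = 2,455. DTI: 2,455 ÷ 6,350 = 38.7%, within the 40% cap
LTV: 97,700 ÷ 183,500 = 53.2%, within 80% cap
Row: 646 falls in 641–669. Column: 53.2% falls in ≤54%. Rate = 5%.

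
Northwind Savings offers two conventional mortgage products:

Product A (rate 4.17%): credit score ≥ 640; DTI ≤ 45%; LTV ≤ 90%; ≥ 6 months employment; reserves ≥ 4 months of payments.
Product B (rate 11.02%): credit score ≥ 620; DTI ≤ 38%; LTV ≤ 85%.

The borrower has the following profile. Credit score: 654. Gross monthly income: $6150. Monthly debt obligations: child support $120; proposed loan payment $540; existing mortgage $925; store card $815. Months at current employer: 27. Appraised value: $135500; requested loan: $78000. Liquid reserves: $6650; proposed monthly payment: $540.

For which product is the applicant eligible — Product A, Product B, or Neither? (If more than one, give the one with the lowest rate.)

Product A

Total debts = (120 + 540 + 925 + 815) = 2,400; DTI = 2,400/6,150 = 39%.
LTV = 78,000/135,500 = 57.6%.
Reserves = 6,650/540 = 12.3 months.
Product A: score 654 ≥ 640; DTI 39% ≤ 45%; LTV 57.6% ≤ 90%; employment 27 ≥ 6 mo; reserves 12.3 ≥ 4 mo → qualifies.
Product B: score 654 ≥ 620; DTI 39% > 38%; LTV 57.6% ≤ 85% → does not qualify.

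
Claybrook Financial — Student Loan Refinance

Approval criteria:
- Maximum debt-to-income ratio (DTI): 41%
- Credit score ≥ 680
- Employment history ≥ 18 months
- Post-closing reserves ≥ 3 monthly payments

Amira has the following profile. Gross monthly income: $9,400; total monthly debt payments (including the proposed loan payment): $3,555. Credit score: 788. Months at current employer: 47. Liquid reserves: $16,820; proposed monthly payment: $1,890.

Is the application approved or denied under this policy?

Approved

Debt-to-income = 3,555/9,400 = 37.8% — meets 41% limit
Credit score 788 ≥ 680 (meets)
Employment 47 ≥ 18 months
Liquid reserves cover 16,820/1,890 = 8.9 months — ≥ 3 required
All criteria satisfied.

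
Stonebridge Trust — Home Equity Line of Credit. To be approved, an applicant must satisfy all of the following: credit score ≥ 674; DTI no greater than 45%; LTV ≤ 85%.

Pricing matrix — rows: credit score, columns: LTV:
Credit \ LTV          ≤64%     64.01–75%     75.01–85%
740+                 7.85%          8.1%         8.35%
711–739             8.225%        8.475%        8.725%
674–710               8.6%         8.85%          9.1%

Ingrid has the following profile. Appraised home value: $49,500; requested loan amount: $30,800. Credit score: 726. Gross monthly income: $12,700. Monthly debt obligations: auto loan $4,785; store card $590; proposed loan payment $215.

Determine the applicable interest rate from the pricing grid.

Credit score 726 ≥ 674; Total monthly debts = (4,785 + 590 + 215) = 5,590. DTI = 5,590/12,700 = 44% ≤ 45%
LTV = 30,800/49,500 = 62.2% ≤ 85%
Score 726 is in the 711–739 band; LTV 62.2% is in the ≤64% band → 8.225%.

8.225%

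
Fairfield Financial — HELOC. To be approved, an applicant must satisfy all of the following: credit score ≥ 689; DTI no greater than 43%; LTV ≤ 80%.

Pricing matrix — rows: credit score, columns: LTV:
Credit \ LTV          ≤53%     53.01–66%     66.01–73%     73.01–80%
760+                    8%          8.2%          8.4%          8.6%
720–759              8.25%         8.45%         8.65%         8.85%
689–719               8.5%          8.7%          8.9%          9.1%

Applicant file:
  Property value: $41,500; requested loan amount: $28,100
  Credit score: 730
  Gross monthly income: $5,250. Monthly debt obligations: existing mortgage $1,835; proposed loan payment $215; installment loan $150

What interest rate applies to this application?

8.65%

Credit score 730 ≥ 689; Total monthly debts = (1,835 + 215 + 150) = 2,200. DTI = 2,200/5,250 = 41.9% ≤ 43%
LTV: 28,100 ÷ 41,500 = 67.7%, within 80% cap
Row: 730 falls in 720–759. Column: 67.7% falls in 66.01–73%. Rate = 8.65%.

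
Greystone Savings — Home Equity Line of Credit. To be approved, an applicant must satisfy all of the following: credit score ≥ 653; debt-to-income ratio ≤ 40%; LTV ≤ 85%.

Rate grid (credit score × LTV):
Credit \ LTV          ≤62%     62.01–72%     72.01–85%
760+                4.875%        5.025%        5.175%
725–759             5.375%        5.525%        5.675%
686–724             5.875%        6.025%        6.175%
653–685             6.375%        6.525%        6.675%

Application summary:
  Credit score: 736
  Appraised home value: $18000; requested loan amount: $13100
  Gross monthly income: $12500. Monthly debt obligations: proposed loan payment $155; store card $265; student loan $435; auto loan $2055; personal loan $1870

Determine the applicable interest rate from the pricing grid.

Credit score 736 ≥ 653; Total monthly debts = (155 + 265 + 435 + 2,055 + 1,870) = 4,780. DTI: 4,780 ÷ 12,500 = 38.2%, within the 40% cap
LTV = 13,100/18,000 = 72.8% ≤ 85%
Row: 736 falls in 725–759. Column: 72.8% falls in 72.01–85%. Rate = 5.675%.

5.675%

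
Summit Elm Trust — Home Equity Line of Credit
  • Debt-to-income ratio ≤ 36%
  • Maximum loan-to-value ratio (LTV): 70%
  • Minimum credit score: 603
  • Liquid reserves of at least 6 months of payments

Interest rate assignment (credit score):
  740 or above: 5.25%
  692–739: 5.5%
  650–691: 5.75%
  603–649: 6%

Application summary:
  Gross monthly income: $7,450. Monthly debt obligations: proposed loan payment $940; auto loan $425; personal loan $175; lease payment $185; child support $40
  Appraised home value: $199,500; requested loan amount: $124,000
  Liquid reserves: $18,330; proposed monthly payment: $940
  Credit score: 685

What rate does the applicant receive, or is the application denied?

Approved at 5.75%

Credit score 685 ≥ 603 (meets minimum)
Total monthly debts = (940 + 425 + 175 + 185 + 40) = 1,765. DTI: 1,765 ÷ 7,450 = 23.7%, within the 36% cap
Reserves = 18,330/940 = 19.5 months ≥ 6
Loan-to-value = 124,000/199,500 = 62.2% — pass (70% max)
All requirements met. Score 685 falls in the 650–691 tier → 5.75%.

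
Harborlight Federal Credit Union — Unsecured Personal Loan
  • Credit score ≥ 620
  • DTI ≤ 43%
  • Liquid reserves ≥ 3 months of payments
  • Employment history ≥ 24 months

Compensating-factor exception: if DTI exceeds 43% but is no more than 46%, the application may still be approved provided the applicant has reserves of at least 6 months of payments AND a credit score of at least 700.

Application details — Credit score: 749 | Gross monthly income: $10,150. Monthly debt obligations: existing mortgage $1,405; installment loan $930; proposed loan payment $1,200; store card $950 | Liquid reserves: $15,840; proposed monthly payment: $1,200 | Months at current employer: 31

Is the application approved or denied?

Credit score 749 ≥ 620 (meets base)
Total debts = (1,405 + 930 + 1,200 + 950) = 4,485. DTI: 4,485 ÷ 10,150 = 44.2%, over the 43% base limit.
Liquid reserves cover 15,840/1,200 = 13.2 months — ≥ 3 required
Employment 31 ≥ 24 months
DTI 44.2% is within the 43%–46% exception band; checking compensating factors.
Reserves 13.2 ≥ 6 months; credit score 749 ≥ 700.
Both compensating conditions met → exception applies.

Approved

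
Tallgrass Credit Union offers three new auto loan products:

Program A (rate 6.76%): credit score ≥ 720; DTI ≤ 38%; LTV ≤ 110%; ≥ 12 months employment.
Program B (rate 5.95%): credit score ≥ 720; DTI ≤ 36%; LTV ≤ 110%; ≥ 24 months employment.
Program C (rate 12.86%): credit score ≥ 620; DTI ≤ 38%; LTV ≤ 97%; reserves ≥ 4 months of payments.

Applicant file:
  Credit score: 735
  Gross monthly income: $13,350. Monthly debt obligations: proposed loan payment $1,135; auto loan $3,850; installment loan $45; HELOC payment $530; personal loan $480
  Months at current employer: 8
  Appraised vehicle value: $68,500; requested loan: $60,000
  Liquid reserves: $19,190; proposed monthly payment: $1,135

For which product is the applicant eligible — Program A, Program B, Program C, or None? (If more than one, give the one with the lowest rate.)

None

Total debts = (1,135 + 3,850 + 45 + 530 + 480) = 6,040; DTI = 6,040/13,350 = 45.2%.
LTV = 60,000/68,500 = 87.6%.
Reserves = 19,190/1,135 = 16.9 months.
Program A: score 735 ≥ 720; DTI 45.2% > 38%; LTV 87.6% ≤ 110%; employment 8 < 12 mo → does not qualify.
Program B: score 735 ≥ 720; DTI 45.2% > 36%; LTV 87.6% ≤ 110%; employment 8 < 24 mo → does not qualify.
Program C: score 735 ≥ 620; DTI 45.2% > 38%; LTV 87.6% ≤ 97%; reserves 16.9 ≥ 4 mo → does not qualify.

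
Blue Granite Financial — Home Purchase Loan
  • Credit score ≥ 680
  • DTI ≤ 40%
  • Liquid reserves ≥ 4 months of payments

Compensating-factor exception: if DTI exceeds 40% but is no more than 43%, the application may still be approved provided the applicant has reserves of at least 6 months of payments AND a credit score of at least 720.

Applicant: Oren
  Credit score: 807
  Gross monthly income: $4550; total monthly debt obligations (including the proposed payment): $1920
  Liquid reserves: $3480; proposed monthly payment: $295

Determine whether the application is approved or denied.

Credit score 807 ≥ 680 (meets base)
DTI = 1,920/4,550 = 42.2% > 40% — standard DTI limit exceeded.
Reserves: 3,480 ÷ 295 = 11.8 months (meets 4-month minimum)
42.2% falls in the override range (40%–43%), so the compensating-factor test applies.
Reserves 11.8 ≥ 6 months; credit score 807 ≥ 720.
Both compensating conditions met → exception applies.

Approved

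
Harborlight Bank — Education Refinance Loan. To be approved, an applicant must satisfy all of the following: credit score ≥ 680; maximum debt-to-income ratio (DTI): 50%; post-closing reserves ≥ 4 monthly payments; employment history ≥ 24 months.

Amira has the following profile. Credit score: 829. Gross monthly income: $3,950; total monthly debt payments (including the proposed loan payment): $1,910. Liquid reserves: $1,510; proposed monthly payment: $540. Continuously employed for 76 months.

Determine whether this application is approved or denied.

Denied

Credit score 829 ≥ 680 (meets)
DTI = 1,910/3,950 = 48.4% ≤ 50%
Liquid reserves cover 1,510/540 = 2.8 months — < 4 required
Employment 76 ≥ 24 months
Fails on reserves.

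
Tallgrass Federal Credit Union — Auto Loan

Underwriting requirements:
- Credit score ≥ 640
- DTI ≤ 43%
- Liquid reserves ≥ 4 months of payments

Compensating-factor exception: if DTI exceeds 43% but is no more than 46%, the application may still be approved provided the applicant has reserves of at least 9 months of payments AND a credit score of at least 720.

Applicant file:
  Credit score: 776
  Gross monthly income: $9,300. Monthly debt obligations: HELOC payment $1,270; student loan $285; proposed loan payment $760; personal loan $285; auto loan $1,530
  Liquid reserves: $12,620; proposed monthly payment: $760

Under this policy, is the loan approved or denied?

Approved

Credit score 776 ≥ 640 (meets base)
Total debts = (1,270 + 285 + 760 + 285 + 1,530) = 4,130. DTI = 4,130/9,300 = 44.4% > 43% — standard DTI limit exceeded.
Reserves = 12,620/760 = 16.6 months ≥ 4
44.4% falls in the override range (43%–46%), so the compensating-factor test applies.
Override check — reserves: 16.6 mo (ok); score: 776 (ok).
Both override conditions satisfied; DTI exception granted.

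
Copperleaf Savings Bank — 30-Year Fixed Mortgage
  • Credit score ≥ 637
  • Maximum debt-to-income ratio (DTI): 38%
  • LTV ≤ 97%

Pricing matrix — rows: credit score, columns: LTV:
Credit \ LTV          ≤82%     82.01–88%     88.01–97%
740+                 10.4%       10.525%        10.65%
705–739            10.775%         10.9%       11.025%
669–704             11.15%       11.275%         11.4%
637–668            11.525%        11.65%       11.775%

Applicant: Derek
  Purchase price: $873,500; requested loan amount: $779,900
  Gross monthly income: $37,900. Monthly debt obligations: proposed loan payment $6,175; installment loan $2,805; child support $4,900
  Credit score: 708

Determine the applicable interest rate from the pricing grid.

11.025%

Credit score 708 ≥ 637; Total monthly debts = (6,175 + 2,805 + 4,900) = 13,880. Debt-to-income = 13,880/37,900 = 36.6% — meets 38% limit
Loan-to-value = 779,900/873,500 = 89.3% — pass (97% max)
Score 708 is in the 705–739 band; LTV 89.3% is in the 88.01–97% band → 11.025%.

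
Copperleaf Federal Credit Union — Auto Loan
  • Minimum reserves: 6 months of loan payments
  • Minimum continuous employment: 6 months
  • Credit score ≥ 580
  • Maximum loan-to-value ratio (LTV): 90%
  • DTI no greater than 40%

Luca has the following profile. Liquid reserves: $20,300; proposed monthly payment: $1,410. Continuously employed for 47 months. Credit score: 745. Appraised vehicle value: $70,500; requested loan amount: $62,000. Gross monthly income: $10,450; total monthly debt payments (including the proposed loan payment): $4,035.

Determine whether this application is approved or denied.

Approved

Reserves: 20,300 ÷ 1,410 = 14.4 months (meets 6-month minimum)
Employment 47 ≥ 6 months
Credit score 745 ≥ 580 (meets)
LTV: 62,000 ÷ 70,500 = 87.9%, within 90% cap
Debt-to-income = 4,035/10,450 = 38.6% — meets 40% limit
All criteria satisfied.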